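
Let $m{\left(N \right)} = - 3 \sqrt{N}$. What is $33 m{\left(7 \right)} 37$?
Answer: $- 3663 \sqrt{7} \approx -9691.4$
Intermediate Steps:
$33 m{\left(7 \right)} 37 = 33 \left(- 3 \sqrt{7}\right) 37 = - 99 \sqrt{7} \cdot 37 = - 3663 \sqrt{7}$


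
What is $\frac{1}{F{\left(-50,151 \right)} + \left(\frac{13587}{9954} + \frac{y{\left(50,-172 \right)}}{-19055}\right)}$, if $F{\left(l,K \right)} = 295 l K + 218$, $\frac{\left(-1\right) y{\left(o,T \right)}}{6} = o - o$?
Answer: $- \frac{474}{1055612521} \approx -4.4903 \cdot 10^{-7}$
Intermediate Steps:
$y{\left(o,T \right)} = 0$ ($y{\left(o,T \right)} = - 6 \left(o - o\right) = \left(-6\right) 0 = 0$)
$F{\left(l,K \right)} = 218 + 295 K l$ ($F{\left(l,K \right)} = 295 K l + 218 = 218 + 295 K l$)
$\frac{1}{F{\left(-50,151 \right)} + \left(\frac{13587}{9954} + \frac{y{\left(50,-172 \right)}}{-19055}\right)} = \frac{1}{\left(218 + 295 \cdot 151 \left(-50\right)\right) + \left(\frac{13587}{9954} + \frac{0}{-19055}\right)} = \frac{1}{\left(218 - 2227250\right) + \left(13587 \cdot \frac{1}{9954} + 0 \left(- \frac{1}{19055}\right)\right)} = \frac{1}{-2227032 + \left(\frac{647}{474} + 0\right)} = \frac{1}{-2227032 + \frac{647}{474}} = \frac{1}{- \frac{1055612521}{474}} = - \frac{474}{1055612521}$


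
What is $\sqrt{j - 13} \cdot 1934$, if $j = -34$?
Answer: $1934 i \sqrt{47} \approx 13259.0 i$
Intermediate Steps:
$\sqrt{j - 13} \cdot 1934 = \sqrt{-34 - 13} \cdot 1934 = \sqrt{-47} \cdot 1934 = i \sqrt{47} \cdot 1934 = 1934 i \sqrt{47}$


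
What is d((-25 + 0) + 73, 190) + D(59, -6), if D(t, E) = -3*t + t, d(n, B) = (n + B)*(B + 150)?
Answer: 80802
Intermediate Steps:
d(n, B) = (150 + B)*(B + n) (d(n, B) = (B + n)*(150 + B) = (150 + B)*(B + n))
D(t, E) = -2*t
d((-25 + 0) + 73, 190) + D(59, -6) = (190² + 150*190 + 150*((-25 + 0) + 73) + 190*((-25 + 0) + 73)) - 2*59 = (36100 + 28500 + 150*(-25 + 73) + 190*(-25 + 73)) - 118 = (36100 + 28500 + 150*48 + 190*48) - 118 = (36100 + 28500 + 7200 + 9120) - 118 = 80920 - 118 = 80802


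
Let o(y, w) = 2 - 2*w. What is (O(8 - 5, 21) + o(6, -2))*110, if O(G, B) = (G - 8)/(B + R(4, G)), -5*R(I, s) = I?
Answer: 63910/101 ≈ 632.77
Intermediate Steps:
R(I, s) = -I/5
O(G, B) = (-8 + G)/(-4/5 + B) (O(G, B) = (G - 8)/(B - 1/5*4) = (-8 + G)/(B - 4/5) = (-8 + G)/(-4/5 + B))
(O(8 - 5, 21) + o(6, -2))*110 = (5*(-8 + (8 - 5))/(-4 + 5*21) + (2 - 2*(-2)))*110 = (5*(-8 + 3)/(-4 + 105) + (2 + 4))*110 = (5*(-5)/101 + 6)*110 = (5*(1/101)*(-5) + 6)*110 = (-25/101 + 6)*110 = (581/101)*110 = 63910/101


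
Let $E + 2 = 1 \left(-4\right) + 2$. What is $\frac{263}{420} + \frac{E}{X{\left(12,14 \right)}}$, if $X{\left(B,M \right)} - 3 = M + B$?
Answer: $\frac{5947}{12180} \approx 0.48826$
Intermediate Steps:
$X{\left(B,M \right)} = 3 + B + M$ ($X{\left(B,M \right)} = 3 + \left(M + B\right) = 3 + \left(B + M\right) = 3 + B + M$)
$E = -4$ ($E = -2 + \left(1 \left(-4\right) + 2\right) = -2 + \left(-4 + 2\right) = -2 - 2 = -4$)
$\frac{263}{420} + \frac{E}{X{\left(12,14 \right)}} = \frac{263}{420} - \frac{4}{3 + 12 + 14} = 263 \cdot \frac{1}{420} - \frac{4}{29} = \frac{263}{420} - \frac{4}{29} = \frac{5947}{12180}$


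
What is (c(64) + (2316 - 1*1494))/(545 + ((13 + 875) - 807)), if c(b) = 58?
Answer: 440/313 ≈ 1.4058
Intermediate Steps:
(c(64) + (2316 - 1*1494))/(545 + ((13 + 875) - 807)) = (58 + (2316 - 1*1494))/(545 + ((13 + 875) - 807)) = (58 + (2316 - 1494))/(545 + (888 - 807)) = (58 + 822)/(545 + 81) = 880/626 = 880*(1/626) = 440/313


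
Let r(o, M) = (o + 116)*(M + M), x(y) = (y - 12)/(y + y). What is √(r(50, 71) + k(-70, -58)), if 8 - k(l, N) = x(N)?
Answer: √79321090/58 ≈ 153.56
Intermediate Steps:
x(y) = (-12 + y)/(2*y) (x(y) = (-12 + y)/((2*y)) = (-12 + y)*(1/(2*y)) = (-12 + y)/(2*y))
k(l, N) = 8 - (-12 + N)/(2*N)
r(o, M) = 2*M*(116 + o) (r(o, M) = (116 + o)*(2*M) = 2*M*(116 + o))
√(r(50, 71) + k(-70, -58)) = √(2*71*(116 + 50) + (15/2 + 6/(-58))) = √(2*71*166 + (15/2 + 6*(-1/58))) = √(23572 + (15/2 - 3/29)) = √(23572 + 429/58) = √(1367605/58) = √79321090/58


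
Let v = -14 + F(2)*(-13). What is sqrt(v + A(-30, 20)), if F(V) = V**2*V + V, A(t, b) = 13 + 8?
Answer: I*sqrt(123) ≈ 11.091*I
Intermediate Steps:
A(t, b) = 21
F(V) = V + V**3 (F(V) = V**3 + V = V + V**3)
v = -144 (v = -14 + (2 + 2**3)*(-13) = -14 + (2 + 8)*(-13) = -14 + 10*(-13) = -14 - 130 = -144)
sqrt(v + A(-30, 20)) = sqrt(-144 + 21) = sqrt(-123) = I*sqrt(123)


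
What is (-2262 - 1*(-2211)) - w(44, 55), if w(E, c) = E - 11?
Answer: -84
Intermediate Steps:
w(E, c) = -11 + E
(-2262 - 1*(-2211)) - w(44, 55) = (-2262 - 1*(-2211)) - (-11 + 44) = (-2262 + 2211) - 1*33 = -51 - 33 = -84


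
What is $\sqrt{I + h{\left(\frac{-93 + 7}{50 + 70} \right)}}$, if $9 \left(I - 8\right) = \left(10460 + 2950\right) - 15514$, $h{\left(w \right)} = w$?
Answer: $\frac{i \sqrt{203845}}{30} \approx 15.05 i$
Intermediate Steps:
$I = - \frac{2032}{9}$ ($I = 8 + \frac{\left(10460 + 2950\right) - 15514}{9} = 8 + \frac{13410 - 15514}{9} = 8 + \frac{1}{9} \left(-2104\right) = 8 - \frac{2104}{9} = - \frac{2032}{9} \approx -225.78$)
$\sqrt{I + h{\left(\frac{-93 + 7}{50 + 70} \right)}} = \sqrt{- \frac{2032}{9} + \frac{-93 + 7}{50 + 70}} = \sqrt{- \frac{2032}{9} - \frac{86}{120}} = \sqrt{- \frac{2032}{9} - \frac{43}{60}} = \sqrt{- \frac{40769}{180}} = \frac{i \sqrt{203845}}{30}$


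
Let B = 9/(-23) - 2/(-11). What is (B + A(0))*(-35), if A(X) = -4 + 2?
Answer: 19565/253 ≈ 77.332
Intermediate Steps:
A(X) = -2
B = -53/253 (B = 9*(-1/23) - 2*(-1/11) = -9/23 + 2/11 = -53/253 ≈ -0.20949)
(B + A(0))*(-35) = (-53/253 - 2)*(-35) = -559/253*(-35) = 19565/253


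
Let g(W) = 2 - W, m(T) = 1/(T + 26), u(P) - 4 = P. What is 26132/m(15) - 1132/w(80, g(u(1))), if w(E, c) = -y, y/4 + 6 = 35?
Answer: 31071231/29 ≈ 1.0714e+6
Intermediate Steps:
y = 116 (y = -24 + 4*35 = -24 + 140 = 116)
u(P) = 4 + P
m(T) = 1/(26 + T)
w(E, c) = -116 (w(E, c) = -1*116 = -116)
26132/m(15) - 1132/w(80, g(u(1))) = 26132/(1/(26 + 15)) - 1132/(-116) = 26132/(1/41) - 1132*(-1/116) = 26132/(1/41) + 283/29 = 26132*41 + 283/29 = 1071412 + 283/29 = 31071231/29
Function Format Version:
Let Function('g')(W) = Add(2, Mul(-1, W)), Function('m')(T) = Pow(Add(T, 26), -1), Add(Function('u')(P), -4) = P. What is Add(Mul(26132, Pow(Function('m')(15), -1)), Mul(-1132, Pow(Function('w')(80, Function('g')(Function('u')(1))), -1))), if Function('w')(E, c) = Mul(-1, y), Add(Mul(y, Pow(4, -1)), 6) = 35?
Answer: Rational(31071231, 29) ≈ 1.0714e+6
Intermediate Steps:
y = 116 (y = Add(-24, Mul(4, 35)) = Add(-24, 140) = 116)
Function('u')(P) = Add(4, P)
Function('m')(T) = Pow(Add(26, T), -1)
Function('w')(E, c) = -116 (Function('w')(E, c) = Mul(-1, 116) = -116)
Add(Mul(26132, Pow(Function('m')(15), -1)), Mul(-1132, Pow(Function('w')(80, Function('g')(Function('u')(1))), -1))) = Add(Mul(26132, Pow(Pow(Add(26, 15), -1), -1)), Mul(-1132, Pow(-116, -1))) = Add(Mul(26132, Pow(Pow(41, -1), -1)), Mul(-1132, Rational(-1, 116))) = Add(Mul(26132, Pow(Rational(1, 41), -1)), Rational(283, 29)) = Add(Mul(26132, 41), Rational(283, 29)) = Add(1071412, Rational(283, 29)) = Rational(31071231, 29)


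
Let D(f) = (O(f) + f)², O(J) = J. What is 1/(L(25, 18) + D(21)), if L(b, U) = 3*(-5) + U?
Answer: 1/1767 ≈ 0.00056593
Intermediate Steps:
L(b, U) = -15 + U
D(f) = 4*f² (D(f) = (f + f)² = (2*f)² = 4*f²)
1/(L(25, 18) + D(21)) = 1/((-15 + 18) + 4*21²) = 1/(3 + 4*441) = 1/(3 + 1764) = 1/1767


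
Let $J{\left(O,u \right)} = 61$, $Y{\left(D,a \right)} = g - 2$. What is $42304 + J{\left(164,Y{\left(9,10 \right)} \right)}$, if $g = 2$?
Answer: $42365$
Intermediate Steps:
$Y{\left(D,a \right)} = 0$ ($Y{\left(D,a \right)} = 2 - 2 = 0$)
$42304 + J{\left(164,Y{\left(9,10 \right)} \right)} = 42304 + 61 = 42365$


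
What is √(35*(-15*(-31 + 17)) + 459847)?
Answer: √467197 ≈ 683.52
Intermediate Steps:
√(35*(-15*(-31 + 17)) + 459847) = √(35*(-15*(-14)) + 459847) = √(35*210 + 459847) = √(7350 + 459847) = √467197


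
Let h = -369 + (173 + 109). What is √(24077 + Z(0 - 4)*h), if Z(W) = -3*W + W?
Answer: √23381 ≈ 152.91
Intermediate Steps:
Z(W) = -2*W
h = -87 (h = -369 + 282 = -87)
√(24077 + Z(0 - 4)*h) = √(24077 - 2*(0 - 4)*(-87)) = √(24077 - 2*(-4)*(-87)) = √(24077 + 8*(-87)) = √(24077 - 696) = √23381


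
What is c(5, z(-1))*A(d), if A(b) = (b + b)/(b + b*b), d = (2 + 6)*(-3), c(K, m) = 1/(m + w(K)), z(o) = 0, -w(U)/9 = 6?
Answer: 1/621 ≈ 0.0016103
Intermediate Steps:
w(U) = -54 (w(U) = -9*6 = -54)
c(K, m) = 1/(-54 + m) (c(K, m) = 1/(m - 54) = 1/(-54 + m))
d = -24 (d = 8*(-3) = -24)
A(b) = 2*b/(b + b**2) (A(b) = (2*b)/(b + b**2) = 2*b/(b + b**2))
c(5, z(-1))*A(d) = (2/(1 - 24))/(-54 + 0) = (2/(-23))/(-54) = -(-1)/(27*23) = -1/54*(-2/23) = 1/621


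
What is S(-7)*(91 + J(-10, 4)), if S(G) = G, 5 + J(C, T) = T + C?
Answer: -560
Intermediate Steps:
J(C, T) = -5 + C + T (J(C, T) = -5 + (T + C) = -5 + (C + T) = -5 + C + T)
S(-7)*(91 + J(-10, 4)) = -7*(91 + (-5 - 10 + 4)) = -7*(91 - 11) = -7*80 = -560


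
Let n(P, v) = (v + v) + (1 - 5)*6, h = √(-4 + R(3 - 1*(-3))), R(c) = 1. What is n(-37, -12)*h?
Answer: -48*I*√3 ≈ -83.138*I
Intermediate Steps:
h = I*√3 (h = √(-4 + 1) = √(-3) = I*√3 ≈ 1.732*I)
n(P, v) = -24 + 2*v (n(P, v) = 2*v - 4*6 = 2*v - 24 = -24 + 2*v)
n(-37, -12)*h = (-24 + 2*(-12))*(I*√3) = (-24 - 24)*(I*√3) = -48*I*√3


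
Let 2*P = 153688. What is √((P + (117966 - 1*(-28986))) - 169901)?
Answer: √53895 ≈ 232.15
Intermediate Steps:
P = 76844 (P = (½)*153688 = 76844)
√((P + (117966 - 1*(-28986))) - 169901) = √((76844 + (117966 - 1*(-28986))) - 169901) = √((76844 + (117966 + 28986)) - 169901) = √((76844 + 146952) - 169901) = √(223796 - 169901) = √53895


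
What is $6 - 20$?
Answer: $-14$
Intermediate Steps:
$6 - 20 = -14$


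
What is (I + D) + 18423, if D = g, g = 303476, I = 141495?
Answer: 463394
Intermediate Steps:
D = 303476
(I + D) + 18423 = (141495 + 303476) + 18423 = 444971 + 18423 = 463394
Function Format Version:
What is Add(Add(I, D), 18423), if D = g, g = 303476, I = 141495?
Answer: 463394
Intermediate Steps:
D = 303476
Add(Add(I, D), 18423) = Add(Add(141495, 303476), 18423) = Add(444971, 18423) = 463394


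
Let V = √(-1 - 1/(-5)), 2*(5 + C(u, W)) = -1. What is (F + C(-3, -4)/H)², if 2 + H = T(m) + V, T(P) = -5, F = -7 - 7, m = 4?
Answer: (20720*√5 + 167989*I)/(4*(28*√5 + 241*I)) ≈ 174.94 - 2.6132*I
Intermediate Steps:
C(u, W) = -11/2 (C(u, W) = -5 + (½)*(-1) = -5 - ½ = -11/2)
F = -14
V = 2*I*√5/5 (V = √(-1 - 1*(-⅕)) = √(-1 + ⅕) = √(-⅘) = 2*I*√5/5 ≈ 0.89443*I)
H = -7 + 2*I*√5/5 (H = -2 + (-5 + 2*I*√5/5) = -7 + 2*I*√5/5 ≈ -7.0 + 0.89443*I)
(F + C(-3, -4)/H)² = (-14 - 11/(2*(-7 + 2*I*√5/5)))²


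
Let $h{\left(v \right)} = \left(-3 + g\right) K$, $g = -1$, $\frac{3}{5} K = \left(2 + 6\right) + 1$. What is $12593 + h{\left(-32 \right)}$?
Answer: $12533$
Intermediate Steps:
$K = 15$ ($K = \frac{5 \left(\left(2 + 6\right) + 1\right)}{3} = \frac{5 \left(8 + 1\right)}{3} = \frac{5}{3} \cdot 9 = 15$)
$h{\left(v \right)} = -60$ ($h{\left(v \right)} = \left(-3 - 1\right) 15 = \left(-4\right) 15 = -60$)
$12593 + h{\left(-32 \right)} = 12593 - 60 = 12533$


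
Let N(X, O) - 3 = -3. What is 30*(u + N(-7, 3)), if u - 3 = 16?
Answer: 570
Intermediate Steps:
u = 19 (u = 3 + 16 = 19)
N(X, O) = 0 (N(X, O) = 3 - 3 = 0)
30*(u + N(-7, 3)) = 30*(19 + 0) = 30*19 = 570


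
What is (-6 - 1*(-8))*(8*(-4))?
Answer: -64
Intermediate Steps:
(-6 - 1*(-8))*(8*(-4)) = (-6 + 8)*(-32) = 2*(-32) = -64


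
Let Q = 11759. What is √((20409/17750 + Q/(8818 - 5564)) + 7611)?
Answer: 23*√120068641842535/2887925 ≈ 87.268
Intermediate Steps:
√((20409/17750 + Q/(8818 - 5564)) + 7611) = √((20409/17750 + 11759/(8818 - 5564)) + 7611) = √((20409*(1/17750) + 11759/3254) + 7611) = √((20409/17750 + 11759*(1/3254)) + 7611) = √((20409/17750 + 11759/3254) + 7611) = √(68783284/14439625 + 7611) = √(109968769159/14439625) = 23*√120068641842535/2887925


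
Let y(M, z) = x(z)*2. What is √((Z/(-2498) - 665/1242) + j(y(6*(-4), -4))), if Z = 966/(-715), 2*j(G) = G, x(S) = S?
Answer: I*√619874834048025270/369716490 ≈ 2.1295*I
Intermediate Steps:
y(M, z) = 2*z (y(M, z) = z*2 = 2*z)
j(G) = G/2
Z = -966/715 (Z = 966*(-1/715) = -966/715 ≈ -1.3510)
√((Z/(-2498) - 665/1242) + j(y(6*(-4), -4))) = √((-966/715/(-2498) - 665/1242) + (2*(-4))/2) = √((-966/715*(-1/2498) - 665*1/1242) + (½)*(-8)) = √((483/893035 - 665/1242) - 4) = √(-593268389/1109149470 - 4) = √(-5029866269/1109149470) = I*√619874834048025270/369716490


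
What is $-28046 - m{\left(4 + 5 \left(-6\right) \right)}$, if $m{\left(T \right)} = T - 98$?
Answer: $-27922$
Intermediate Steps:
$m{\left(T \right)} = -98 + T$
$-28046 - m{\left(4 + 5 \left(-6\right) \right)} = -28046 - \left(-98 + \left(4 + 5 \left(-6\right)\right)\right) = -28046 - \left(-98 + \left(4 - 30\right)\right) = -28046 - \left(-98 - 26\right) = -28046 - -124 = -28046 + 124 = -27922$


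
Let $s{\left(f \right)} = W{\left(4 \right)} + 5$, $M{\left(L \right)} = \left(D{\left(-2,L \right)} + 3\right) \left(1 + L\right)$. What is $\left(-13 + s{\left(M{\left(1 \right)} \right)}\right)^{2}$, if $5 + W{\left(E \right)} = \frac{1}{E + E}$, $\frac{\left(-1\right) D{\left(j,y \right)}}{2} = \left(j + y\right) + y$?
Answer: $\frac{10609}{64} \approx 165.77$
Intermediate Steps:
$D{\left(j,y \right)} = - 4 y - 2 j$ ($D{\left(j,y \right)} = - 2 \left(\left(j + y\right) + y\right) = - 2 \left(j + 2 y\right) = - 4 y - 2 j$)
$W{\left(E \right)} = -5 + \frac{1}{2 E}$ ($W{\left(E \right)} = -5 + \frac{1}{E + E} = -5 + \frac{1}{2 E}$)
$M{\left(L \right)} = \left(1 + L\right) \left(7 - 4 L\right)$ ($M{\left(L \right)} = \left(\left(- 4 L - -4\right) + 3\right) \left(1 + L\right) = \left(\left(- 4 L + 4\right) + 3\right) \left(1 + L\right) = \left(\left(4 - 4 L\right) + 3\right) \left(1 + L\right) = \left(7 - 4 L\right) \left(1 + L\right) = \left(1 + L\right) \left(7 - 4 L\right)$)
$s{\left(f \right)} = \frac{1}{8}$ ($s{\left(f \right)} = \left(-5 + \frac{1}{2 \cdot 4}\right) + 5 = \left(-5 + \frac{1}{2} \cdot \frac{1}{4}\right) + 5 = \left(-5 + \frac{1}{8}\right) + 5 = - \frac{39}{8} + 5 = \frac{1}{8}$)
$\left(-13 + s{\left(M{\left(1 \right)} \right)}\right)^{2} = \left(-13 + \frac{1}{8}\right)^{2} = \left(- \frac{103}{8}\right)^{2} = \frac{10609}{64}$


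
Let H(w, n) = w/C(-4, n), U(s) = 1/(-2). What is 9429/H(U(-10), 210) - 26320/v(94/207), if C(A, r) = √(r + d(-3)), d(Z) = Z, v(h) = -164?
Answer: 6580/41 - 56574*√23 ≈ -2.7116e+5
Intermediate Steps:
U(s) = -½
C(A, r) = √(-3 + r) (C(A, r) = √(r - 3) = √(-3 + r))
H(w, n) = w/√(-3 + n) (H(w, n) = w/(√(-3 + n)) = w/√(-3 + n))
9429/H(U(-10), 210) - 26320/v(94/207) = 9429/((-1/(2*√(-3 + 210)))) - 26320/(-164) = 9429/((-√23/138)) - 26320*(-1/164) = 9429/((-√23/138)) + 6580/41 = 9429*(-6*√23) + 6580/41 = -56574*√23 + 6580/41 = 6580/41 - 56574*√23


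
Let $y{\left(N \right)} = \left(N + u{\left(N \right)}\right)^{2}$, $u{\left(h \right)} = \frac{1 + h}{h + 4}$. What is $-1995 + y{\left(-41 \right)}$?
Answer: $- \frac{549626}{1369} \approx -401.48$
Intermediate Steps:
$u{\left(h \right)} = \frac{1 + h}{4 + h}$
$y{\left(N \right)} = \left(N + \frac{1 + N}{4 + N}\right)^{2}$
$-1995 + y{\left(-41 \right)} = -1995 + \frac{\left(1 - 41 - 41 \left(4 - 41\right)\right)^{2}}{\left(4 - 41\right)^{2}} = -1995 + \frac{\left(1 - 41 - -1517\right)^{2}}{1369} = -1995 + \frac{\left(1 - 41 + 1517\right)^{2}}{1369} = -1995 + \frac{1477^{2}}{1369} = -1995 + \frac{1}{1369} \cdot 2181529 = -1995 + \frac{2181529}{1369} = - \frac{549626}{1369}$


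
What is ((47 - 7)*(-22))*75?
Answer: -66000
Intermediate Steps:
((47 - 7)*(-22))*75 = (40*(-22))*75 = -880*75 = -66000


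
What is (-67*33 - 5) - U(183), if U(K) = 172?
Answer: -2388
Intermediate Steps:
(-67*33 - 5) - U(183) = (-67*33 - 5) - 1*172 = (-2211 - 5) - 172 = -2216 - 172 = -2388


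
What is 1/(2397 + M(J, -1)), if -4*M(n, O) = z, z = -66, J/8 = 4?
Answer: 2/4827 ≈ 0.00041434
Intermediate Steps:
J = 32 (J = 8*4 = 32)
M(n, O) = 33/2 (M(n, O) = -¼*(-66) = 33/2)
1/(2397 + M(J, -1)) = 1/(2397 + 33/2) = 1/(4827/2) = 2/4827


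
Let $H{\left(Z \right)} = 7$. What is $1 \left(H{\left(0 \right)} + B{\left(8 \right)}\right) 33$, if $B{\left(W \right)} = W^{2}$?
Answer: $2343$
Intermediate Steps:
$1 \left(H{\left(0 \right)} + B{\left(8 \right)}\right) 33 = 1 \left(7 + 8^{2}\right) 33 = 1 \left(7 + 64\right) 33 = 1 \cdot 71 \cdot 33 = 1 \cdot 2343 = 2343$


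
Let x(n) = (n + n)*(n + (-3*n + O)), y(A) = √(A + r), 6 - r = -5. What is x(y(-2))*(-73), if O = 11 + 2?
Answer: -3066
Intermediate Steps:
r = 11 (r = 6 - 1*(-5) = 6 + 5 = 11)
O = 13
y(A) = √(11 + A) (y(A) = √(A + 11) = √(11 + A))
x(n) = 2*n*(13 - 2*n) (x(n) = (n + n)*(n + (-3*n + 13)) = (2*n)*(n + (13 - 3*n)) = (2*n)*(13 - 2*n) = 2*n*(13 - 2*n))
x(y(-2))*(-73) = (2*√(11 - 2)*(13 - 2*√(11 - 2)))*(-73) = (2*√9*(13 - 2*√9))*(-73) = (2*3*(13 - 2*3))*(-73) = (2*3*(13 - 6))*(-73) = (2*3*7)*(-73) = 42*(-73) = -3066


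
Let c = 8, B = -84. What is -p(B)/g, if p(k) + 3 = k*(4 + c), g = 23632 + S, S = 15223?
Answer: 1011/38855 ≈ 0.026020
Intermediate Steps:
g = 38855 (g = 23632 + 15223 = 38855)
p(k) = -3 + 12*k (p(k) = -3 + k*(4 + 8) = -3 + k*12 = -3 + 12*k)
-p(B)/g = -(-3 + 12*(-84))/38855 = -(-3 - 1008)/38855 = -(-1011)/38855 = -1*(-1011/38855) = 1011/38855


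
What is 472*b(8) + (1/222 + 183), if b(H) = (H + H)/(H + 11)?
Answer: 2448457/4218 ≈ 580.48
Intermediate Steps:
b(H) = 2*H/(11 + H) (b(H) = (2*H)/(11 + H) = 2*H/(11 + H))
472*b(8) + (1/222 + 183) = 472*(2*8/(11 + 8)) + (1/222 + 183) = 472*(2*8/19) + (1/222 + 183) = 472*(2*8*(1/19)) + 40627/222 = 472*(16/19) + 40627/222 = 7552/19 + 40627/222 = 2448457/4218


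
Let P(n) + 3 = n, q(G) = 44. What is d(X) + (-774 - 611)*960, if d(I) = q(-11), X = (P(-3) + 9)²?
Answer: -1329556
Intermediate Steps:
P(n) = -3 + n
X = 9 (X = ((-3 - 3) + 9)² = (-6 + 9)² = 3² = 9)
d(I) = 44
d(X) + (-774 - 611)*960 = 44 + (-774 - 611)*960 = 44 - 1385*960 = 44 - 1329600 = -1329556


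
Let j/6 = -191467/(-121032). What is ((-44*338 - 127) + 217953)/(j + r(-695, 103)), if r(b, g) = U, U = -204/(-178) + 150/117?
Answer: 1578914739272/92732397 ≈ 17027.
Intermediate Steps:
j = 191467/20172 (j = 6*(-191467/(-121032)) = 6*(-191467*(-1/121032)) = 6*(191467/121032) = 191467/20172 ≈ 9.4917)
U = 8428/3471 (U = -204*(-1/178) + 150*(1/117) = 102/89 + 50/39 = 8428/3471 ≈ 2.4281)
r(b, g) = 8428/3471
((-44*338 - 127) + 217953)/(j + r(-695, 103)) = ((-44*338 - 127) + 217953)/(191467/20172 + 8428/3471) = ((-14872 - 127) + 217953)/(92732397/7779668) = (-14999 + 217953)*(7779668/92732397) = 202954*(7779668/92732397) = 1578914739272/92732397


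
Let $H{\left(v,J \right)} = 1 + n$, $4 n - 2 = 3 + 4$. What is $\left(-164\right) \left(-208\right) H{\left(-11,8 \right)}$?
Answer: $110864$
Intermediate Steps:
$n = \frac{9}{4}$ ($n = \frac{1}{2} + \frac{3 + 4}{4} = \frac{1}{2} + \frac{1}{4} \cdot 7 = \frac{1}{2} + \frac{7}{4} = \frac{9}{4} \approx 2.25$)
$H{\left(v,J \right)} = \frac{13}{4}$ ($H{\left(v,J \right)} = 1 + \frac{9}{4} = \frac{13}{4}$)
$\left(-164\right) \left(-208\right) H{\left(-11,8 \right)} = \left(-164\right) \left(-208\right) \frac{13}{4} = 34112 \cdot \frac{13}{4} = 110864$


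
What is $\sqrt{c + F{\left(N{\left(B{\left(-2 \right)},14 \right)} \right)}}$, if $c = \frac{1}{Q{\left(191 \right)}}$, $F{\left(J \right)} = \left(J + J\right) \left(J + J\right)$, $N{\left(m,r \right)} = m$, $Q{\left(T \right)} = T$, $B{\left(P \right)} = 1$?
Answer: $\frac{3 \sqrt{16235}}{191} \approx 2.0013$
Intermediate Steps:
$F{\left(J \right)} = 4 J^{2}$ ($F{\left(J \right)} = 2 J 2 J = 4 J^{2}$)
$c = \frac{1}{191} \approx 0.0052356$
$\sqrt{c + F{\left(N{\left(B{\left(-2 \right)},14 \right)} \right)}} = \sqrt{\frac{1}{191} + 4 \cdot 1^{2}} = \sqrt{\frac{1}{191} + 4 \cdot 1} = \sqrt{\frac{1}{191} + 4} = \sqrt{\frac{765}{191}} = \frac{3 \sqrt{16235}}{191}$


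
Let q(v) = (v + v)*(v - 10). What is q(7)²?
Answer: 1764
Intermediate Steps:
q(v) = 2*v*(-10 + v) (q(v) = (2*v)*(-10 + v) = 2*v*(-10 + v))
q(7)² = (2*7*(-10 + 7))² = (2*7*(-3))² = (-42)² = 1764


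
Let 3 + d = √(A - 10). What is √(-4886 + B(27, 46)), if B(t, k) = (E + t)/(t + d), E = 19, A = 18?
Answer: √(-58609 - 4886*√2)/√(12 + √2) ≈ 69.888*I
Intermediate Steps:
d = -3 + 2*√2 (d = -3 + √(18 - 10) = -3 + √8 = -3 + 2*√2 ≈ -0.17157)
B(t, k) = (19 + t)/(-3 + t + 2*√2) (B(t, k) = (19 + t)/(t + (-3 + 2*√2)) = (19 + t)/(-3 + t + 2*√2))
√(-4886 + B(27, 46)) = √(-4886 + (19 + 27)/(-3 + 27 + 2*√2)) = √(-4886 + 46/(24 + 2*√2))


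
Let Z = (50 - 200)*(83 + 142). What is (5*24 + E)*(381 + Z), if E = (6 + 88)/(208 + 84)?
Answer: -586193223/146 ≈ -4.0150e+6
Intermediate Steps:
E = 47/146 (E = 94/292 = 94*(1/292) = 47/146 ≈ 0.32192)
Z = -33750 (Z = -150*225 = -33750)
(5*24 + E)*(381 + Z) = (5*24 + 47/146)*(381 - 33750) = (120 + 47/146)*(-33369) = (17567/146)*(-33369) = -586193223/146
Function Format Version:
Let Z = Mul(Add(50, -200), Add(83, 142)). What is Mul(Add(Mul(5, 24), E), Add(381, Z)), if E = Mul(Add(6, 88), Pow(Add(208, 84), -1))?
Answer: Rational(-586193223, 146) ≈ -4.0150e+6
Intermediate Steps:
E = Rational(47, 146) (E = Mul(94, Pow(292, -1)) = Mul(94, Rational(1, 292)) = Rational(47, 146) ≈ 0.32192)
Z = -33750 (Z = Mul(-150, 225) = -33750)
Mul(Add(Mul(5, 24), E), Add(381, Z)) = Mul(Add(Mul(5, 24), Rational(47, 146)), Add(381, -33750)) = Mul(Add(120, Rational(47, 146)), -33369) = Mul(Rational(17567, 146), -33369) = Rational(-586193223, 146)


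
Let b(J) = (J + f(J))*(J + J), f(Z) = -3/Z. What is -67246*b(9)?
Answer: -10490376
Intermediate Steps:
b(J) = 2*J*(J - 3/J) (b(J) = (J - 3/J)*(J + J) = (J - 3/J)*(2*J) = 2*J*(J - 3/J))
-67246*b(9) = -67246*(-6 + 2*9²) = -67246*(-6 + 2*81) = -67246*(-6 + 162) = -67246*156 = -10490376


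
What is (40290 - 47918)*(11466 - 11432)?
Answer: -259352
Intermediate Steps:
(40290 - 47918)*(11466 - 11432) = -7628*34 = -259352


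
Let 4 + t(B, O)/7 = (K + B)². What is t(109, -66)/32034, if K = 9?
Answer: 16240/5339 ≈ 3.0418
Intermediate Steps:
t(B, O) = -28 + 7*(9 + B)²
t(109, -66)/32034 = (-28 + 7*(9 + 109)²)/32034 = (-28 + 7*118²)*(1/32034) = (-28 + 7*13924)*(1/32034) = (-28 + 97468)*(1/32034) = 97440*(1/32034) = 16240/5339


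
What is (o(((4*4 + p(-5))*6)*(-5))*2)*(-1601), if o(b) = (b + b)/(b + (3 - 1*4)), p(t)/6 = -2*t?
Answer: -14601120/2281 ≈ -6401.2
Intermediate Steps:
p(t) = -12*t (p(t) = 6*(-2*t) = -12*t)
o(b) = 2*b/(-1 + b) (o(b) = (2*b)/(b + (3 - 4)) = (2*b)/(b - 1) = (2*b)/(-1 + b) = 2*b/(-1 + b))
(o(((4*4 + p(-5))*6)*(-5))*2)*(-1601) = ((2*(((4*4 - 12*(-5))*6)*(-5))/(-1 + ((4*4 - 12*(-5))*6)*(-5)))*2)*(-1601) = ((2*(((16 + 60)*6)*(-5))/(-1 + ((16 + 60)*6)*(-5)))*2)*(-1601) = ((2*((76*6)*(-5))/(-1 + (76*6)*(-5)))*2)*(-1601) = ((2*(456*(-5))/(-1 + 456*(-5)))*2)*(-1601) = ((2*(-2280)/(-1 - 2280))*2)*(-1601) = ((2*(-2280)/(-2281))*2)*(-1601) = ((2*(-2280)*(-1/2281))*2)*(-1601) = ((4560/2281)*2)*(-1601) = (9120/2281)*(-1601) = -14601120/2281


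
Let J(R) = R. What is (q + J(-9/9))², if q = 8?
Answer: 49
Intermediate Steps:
(q + J(-9/9))² = (8 - 9/9)² = (8 - 9*⅑)² = (8 - 1)² = 7² = 49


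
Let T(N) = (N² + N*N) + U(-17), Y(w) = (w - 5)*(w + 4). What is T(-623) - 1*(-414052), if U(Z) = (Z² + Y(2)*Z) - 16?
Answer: 1190889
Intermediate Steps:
Y(w) = (-5 + w)*(4 + w)
U(Z) = -16 + Z² - 18*Z (U(Z) = (Z² + (-20 + 2² - 1*2)*Z) - 16 = (Z² + (-20 + 4 - 2)*Z) - 16 = (Z² - 18*Z) - 16 = -16 + Z² - 18*Z)
T(N) = 579 + 2*N² (T(N) = (N² + N*N) + (-16 + (-17)² - 18*(-17)) = (N² + N²) + (-16 + 289 + 306) = 2*N² + 579 = 579 + 2*N²)
T(-623) - 1*(-414052) = (579 + 2*(-623)²) - 1*(-414052) = (579 + 2*388129) + 414052 = (579 + 776258) + 414052 = 776837 + 414052 = 1190889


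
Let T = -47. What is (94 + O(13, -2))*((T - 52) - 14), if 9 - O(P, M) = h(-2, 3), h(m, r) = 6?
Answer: -10961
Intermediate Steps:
O(P, M) = 3 (O(P, M) = 9 - 1*6 = 9 - 6 = 3)
(94 + O(13, -2))*((T - 52) - 14) = (94 + 3)*((-47 - 52) - 14) = 97*(-99 - 14) = 97*(-113) = -10961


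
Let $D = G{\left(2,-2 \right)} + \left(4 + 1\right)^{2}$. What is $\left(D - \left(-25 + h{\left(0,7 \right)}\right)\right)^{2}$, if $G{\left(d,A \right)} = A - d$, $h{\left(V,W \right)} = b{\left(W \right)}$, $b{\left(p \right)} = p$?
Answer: $1521$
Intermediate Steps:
$h{\left(V,W \right)} = W$
$D = 21$ ($D = \left(-2 - 2\right) + \left(4 + 1\right)^{2} = \left(-2 - 2\right) + 5^{2} = -4 + 25 = 21$)
$\left(D - \left(-25 + h{\left(0,7 \right)}\right)\right)^{2} = \left(21 + \left(25 - 7\right)\right)^{2} = \left(21 + 18\right)^{2} = 39^{2} = 1521$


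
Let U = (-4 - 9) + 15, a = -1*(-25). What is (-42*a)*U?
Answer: -2100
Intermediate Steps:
a = 25
U = 2 (U = -13 + 15 = 2)
(-42*a)*U = -42*25*2 = -1050*2 = -2100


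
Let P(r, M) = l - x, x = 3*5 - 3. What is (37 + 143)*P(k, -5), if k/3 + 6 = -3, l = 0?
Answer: -2160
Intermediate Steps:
x = 12 (x = 15 - 3 = 12)
k = -27 (k = -18 + 3*(-3) = -18 - 9 = -27)
P(r, M) = -12 (P(r, M) = 0 - 1*12 = 0 - 12 = -12)
(37 + 143)*P(k, -5) = (37 + 143)*(-12) = 180*(-12) = -2160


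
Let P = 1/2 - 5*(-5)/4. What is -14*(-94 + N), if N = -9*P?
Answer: 4333/2 ≈ 2166.5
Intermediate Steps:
P = 27/4 (P = 1*(½) + 25*(¼) = ½ + 25/4 = 27/4 ≈ 6.7500)
N = -243/4 (N = -9*27/4 = -243/4 ≈ -60.750)
-14*(-94 + N) = -14*(-94 - 243/4) = -14*(-619/4) = 4333/2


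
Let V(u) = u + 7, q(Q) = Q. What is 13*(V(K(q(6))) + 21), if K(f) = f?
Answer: 442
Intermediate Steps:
V(u) = 7 + u
13*(V(K(q(6))) + 21) = 13*((7 + 6) + 21) = 13*(13 + 21) = 13*34 = 442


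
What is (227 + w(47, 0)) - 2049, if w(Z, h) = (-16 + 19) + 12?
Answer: -1807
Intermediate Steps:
w(Z, h) = 15 (w(Z, h) = 3 + 12 = 15)
(227 + w(47, 0)) - 2049 = (227 + 15) - 2049 = 242 - 2049 = -1807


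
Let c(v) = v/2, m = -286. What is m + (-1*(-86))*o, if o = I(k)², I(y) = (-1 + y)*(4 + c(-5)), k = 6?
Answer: 9103/2 ≈ 4551.5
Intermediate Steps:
c(v) = v/2 (c(v) = v*(½) = v/2)
I(y) = -3/2 + 3*y/2 (I(y) = (-1 + y)*(4 + (½)*(-5)) = (-1 + y)*(4 - 5/2) = (-1 + y)*(3/2) = -3/2 + 3*y/2)
o = 225/4 (o = (-3/2 + (3/2)*6)² = (-3/2 + 9)² = (15/2)² = 225/4 ≈ 56.250)
m + (-1*(-86))*o = -286 - 1*(-86)*(225/4) = -286 + 86*(225/4) = -286 + 9675/2 = 9103/2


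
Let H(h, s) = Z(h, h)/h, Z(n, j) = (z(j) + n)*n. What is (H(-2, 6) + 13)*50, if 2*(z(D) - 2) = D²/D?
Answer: 600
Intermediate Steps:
z(D) = 2 + D/2 (z(D) = 2 + (D²/D)/2 = 2 + D/2)
Z(n, j) = n*(2 + n + j/2) (Z(n, j) = ((2 + j/2) + n)*n = (2 + n + j/2)*n = n*(2 + n + j/2))
H(h, s) = 2 + 3*h/2 (H(h, s) = (h*(4 + h + 2*h)/2)/h = (h*(4 + 3*h)/2)/h = 2 + 3*h/2)
(H(-2, 6) + 13)*50 = ((2 + (3/2)*(-2)) + 13)*50 = ((2 - 3) + 13)*50 = (-1 + 13)*50 = 12*50 = 600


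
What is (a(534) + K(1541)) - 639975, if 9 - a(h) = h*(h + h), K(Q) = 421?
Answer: -1209857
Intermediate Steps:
a(h) = 9 - 2*h² (a(h) = 9 - h*(h + h) = 9 - h*2*h = 9 - 2*h²)
(a(534) + K(1541)) - 639975 = ((9 - 2*534²) + 421) - 639975 = ((9 - 2*285156) + 421) - 639975 = ((9 - 570312) + 421) - 639975 = (-570303 + 421) - 639975 = -569882 - 639975 = -1209857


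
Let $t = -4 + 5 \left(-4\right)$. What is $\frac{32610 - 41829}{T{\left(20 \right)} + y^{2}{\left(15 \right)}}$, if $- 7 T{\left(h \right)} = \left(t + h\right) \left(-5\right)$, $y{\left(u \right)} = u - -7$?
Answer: $- \frac{64533}{3368} \approx -19.161$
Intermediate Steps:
$t = -24$ ($t = -4 - 20 = -24$)
$y{\left(u \right)} = 7 + u$ ($y{\left(u \right)} = u + 7 = 7 + u$)
$T{\left(h \right)} = - \frac{120}{7} + \frac{5 h}{7}$ ($T{\left(h \right)} = - \frac{\left(-24 + h\right) \left(-5\right)}{7} = - \frac{120 - 5 h}{7} = - \frac{120}{7} + \frac{5 h}{7}$)
$\frac{32610 - 41829}{T{\left(20 \right)} + y^{2}{\left(15 \right)}} = \frac{32610 - 41829}{\left(- \frac{120}{7} + \frac{5}{7} \cdot 20\right) + \left(7 + 15\right)^{2}} = - \frac{9219}{\left(- \frac{120}{7} + \frac{100}{7}\right) + 22^{2}} = - \frac{9219}{- \frac{20}{7} + 484} = - \frac{9219}{\frac{3368}{7}} = \left(-9219\right) \frac{7}{3368} = - \frac{64533}{3368}$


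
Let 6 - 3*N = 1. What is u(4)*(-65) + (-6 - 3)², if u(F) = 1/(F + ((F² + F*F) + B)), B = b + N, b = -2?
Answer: 8472/107 ≈ 79.178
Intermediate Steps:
N = 5/3 (N = 2 - ⅓*1 = 2 - ⅓ = 5/3 ≈ 1.6667)
B = -⅓ (B = -2 + 5/3 = -⅓ ≈ -0.33333)
u(F) = 1/(-⅓ + F + 2*F²) (u(F) = 1/(F + ((F² + F*F) - ⅓)) = 1/(F + ((F² + F²) - ⅓)) = 1/(F + (2*F² - ⅓)) = 1/(F + (-⅓ + 2*F²)) = 1/(-⅓ + F + 2*F²))
u(4)*(-65) + (-6 - 3)² = (3/(-1 + 3*4 + 6*4²))*(-65) + (-6 - 3)² = (3/(-1 + 12 + 6*16))*(-65) + (-9)² = (3/(-1 + 12 + 96))*(-65) + 81 = (3/107)*(-65) + 81 = -195/107 + 81 = 8472/107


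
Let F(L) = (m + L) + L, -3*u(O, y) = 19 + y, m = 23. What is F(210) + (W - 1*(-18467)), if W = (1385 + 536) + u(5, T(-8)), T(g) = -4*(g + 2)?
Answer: 62450/3 ≈ 20817.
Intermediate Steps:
T(g) = -8 - 4*g (T(g) = -4*(2 + g) = -8 - 4*g)
u(O, y) = -19/3 - y/3 (u(O, y) = -(19 + y)/3 = -19/3 - y/3)
F(L) = 23 + 2*L (F(L) = (23 + L) + L = 23 + 2*L)
W = 5720/3 (W = (1385 + 536) + (-19/3 - (-8 - 4*(-8))/3) = 1921 + (-19/3 - (-8 + 32)/3) = 1921 + (-19/3 - ⅓*24) = 1921 + (-19/3 - 8) = 1921 - 43/3 = 5720/3 ≈ 1906.7)
F(210) + (W - 1*(-18467)) = (23 + 2*210) + (5720/3 - 1*(-18467)) = (23 + 420) + (5720/3 + 18467) = 443 + 61121/3 = 62450/3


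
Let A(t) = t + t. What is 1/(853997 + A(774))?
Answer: 1/855545 ≈ 1.1688e-6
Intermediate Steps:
A(t) = 2*t
1/(853997 + A(774)) = 1/(853997 + 2*774) = 1/(853997 + 1548) = 1/855545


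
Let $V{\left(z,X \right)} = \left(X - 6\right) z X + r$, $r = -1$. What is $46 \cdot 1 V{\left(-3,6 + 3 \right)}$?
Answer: $-3772$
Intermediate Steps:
$V{\left(z,X \right)} = -1 + X z \left(-6 + X\right)$ ($V{\left(z,X \right)} = \left(X - 6\right) z X - 1 = \left(-6 + X\right) z X - 1 = z \left(-6 + X\right) X - 1 = X z \left(-6 + X\right) - 1 = -1 + X z \left(-6 + X\right)$)
$46 \cdot 1 V{\left(-3,6 + 3 \right)} = 46 \cdot 1 \left(-1 - 3 \left(6 + 3\right)^{2} - 6 \left(6 + 3\right) \left(-3\right)\right) = 46 \left(-1 - 3 \cdot 9^{2} - 54 \left(-3\right)\right) = 46 \left(-1 - 243 + 162\right) = 46 \left(-82\right) = -3772$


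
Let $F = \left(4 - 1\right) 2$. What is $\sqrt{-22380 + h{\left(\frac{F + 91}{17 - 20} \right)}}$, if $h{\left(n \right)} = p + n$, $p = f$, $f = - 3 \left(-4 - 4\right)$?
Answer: $\frac{i \sqrt{201495}}{3} \approx 149.63 i$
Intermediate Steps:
$f = 24$ ($f = \left(-3\right) \left(-8\right) = 24$)
$F = 6$ ($F = 3 \cdot 2 = 6$)
$p = 24$
$h{\left(n \right)} = 24 + n$
$\sqrt{-22380 + h{\left(\frac{F + 91}{17 - 20} \right)}} = \sqrt{-22380 + \left(24 + \frac{6 + 91}{17 - 20}\right)} = \sqrt{-22380 + \left(24 + \frac{97}{-3}\right)} = \sqrt{-22380 + \left(24 + 97 \left(- \frac{1}{3}\right)\right)} = \sqrt{-22380 + \left(24 - \frac{97}{3}\right)} = \sqrt{-22380 - \frac{25}{3}} = \sqrt{- \frac{67165}{3}} = \frac{i \sqrt{201495}}{3}$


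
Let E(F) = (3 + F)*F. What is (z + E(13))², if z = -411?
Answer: 41209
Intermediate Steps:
E(F) = F*(3 + F)
(z + E(13))² = (-411 + 13*(3 + 13))² = (-411 + 13*16)² = (-411 + 208)² = (-203)² = 41209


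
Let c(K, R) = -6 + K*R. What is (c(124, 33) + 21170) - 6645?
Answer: 18611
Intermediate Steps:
(c(124, 33) + 21170) - 6645 = ((-6 + 124*33) + 21170) - 6645 = ((-6 + 4092) + 21170) - 6645 = (4086 + 21170) - 6645 = 25256 - 6645 = 18611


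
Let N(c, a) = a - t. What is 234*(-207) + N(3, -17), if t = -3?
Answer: -48452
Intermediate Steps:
N(c, a) = 3 + a (N(c, a) = a - 1*(-3) = a + 3 = 3 + a)
234*(-207) + N(3, -17) = 234*(-207) + (3 - 17) = -48438 - 14 = -48452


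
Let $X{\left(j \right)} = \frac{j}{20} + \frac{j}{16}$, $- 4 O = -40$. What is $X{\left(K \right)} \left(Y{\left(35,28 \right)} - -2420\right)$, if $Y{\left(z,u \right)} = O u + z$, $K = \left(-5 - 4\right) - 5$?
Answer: $- \frac{34461}{8} \approx -4307.6$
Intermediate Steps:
$O = 10$ ($O = \left(- \frac{1}{4}\right) \left(-40\right) = 10$)
$K = -14$ ($K = -9 - 5 = -14$)
$X{\left(j \right)} = \frac{9 j}{80}$ ($X{\left(j \right)} = j \frac{1}{20} + j \frac{1}{16} = \frac{j}{20} + \frac{j}{16} = \frac{9 j}{80}$)
$Y{\left(z,u \right)} = z + 10 u$ ($Y{\left(z,u \right)} = 10 u + z = z + 10 u$)
$X{\left(K \right)} \left(Y{\left(35,28 \right)} - -2420\right) = \frac{9}{80} \left(-14\right) \left(\left(35 + 10 \cdot 28\right) - -2420\right) = - \frac{63 \left(\left(35 + 280\right) + 2420\right)}{40} = - \frac{63 \left(315 + 2420\right)}{40} = \left(- \frac{63}{40}\right) 2735 = - \frac{34461}{8}$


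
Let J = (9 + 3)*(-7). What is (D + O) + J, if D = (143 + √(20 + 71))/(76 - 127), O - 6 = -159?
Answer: -12230/51 - √91/51 ≈ -239.99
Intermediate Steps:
O = -153 (O = 6 - 159 = -153)
D = -143/51 - √91/51 (D = (143 + √91)/(-51) = (143 + √91)*(-1/51) = -143/51 - √91/51 ≈ -2.9910)
J = -84 (J = 12*(-7) = -84)
(D + O) + J = ((-143/51 - √91/51) - 153) - 84 = (-7946/51 - √91/51) - 84 = -12230/51 - √91/51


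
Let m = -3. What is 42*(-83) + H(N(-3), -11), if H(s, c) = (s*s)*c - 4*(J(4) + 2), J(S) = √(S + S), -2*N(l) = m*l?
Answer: -14867/4 - 8*√2 ≈ -3728.1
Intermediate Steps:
N(l) = 3*l/2 (N(l) = -(-3)*l/2 = 3*l/2)
J(S) = √2*√S (J(S) = √(2*S) = √2*√S)
H(s, c) = -8 - 8*√2 + c*s² (H(s, c) = (s*s)*c - 4*(√2*√4 + 2) = s²*c - 4*(√2*2 + 2) = c*s² - 4*(2*√2 + 2) = c*s² - 4*(2 + 2*√2) = c*s² + (-8 - 8*√2) = -8 - 8*√2 + c*s²)
42*(-83) + H(N(-3), -11) = 42*(-83) + (-8 - 8*√2 - 11*((3/2)*(-3))²) = -3486 + (-8 - 8*√2 - 11*(-9/2)²) = -3486 + (-8 - 8*√2 - 11*81/4) = -3486 + (-8 - 8*√2 - 891/4) = -3486 + (-923/4 - 8*√2) = -14867/4 - 8*√2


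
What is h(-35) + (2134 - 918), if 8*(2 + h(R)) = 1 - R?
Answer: 2437/2 ≈ 1218.5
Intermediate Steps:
h(R) = -15/8 - R/8 (h(R) = -2 + (1 - R)/8 = -2 + (1/8 - R/8) = -15/8 - R/8)
h(-35) + (2134 - 918) = (-15/8 - 1/8*(-35)) + (2134 - 918) = (-15/8 + 35/8) + 1216 = 5/2 + 1216 = 2437/2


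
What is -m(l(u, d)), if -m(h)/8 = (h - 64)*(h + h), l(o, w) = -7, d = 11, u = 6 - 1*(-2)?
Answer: 7952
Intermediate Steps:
u = 8 (u = 6 + 2 = 8)
m(h) = -16*h*(-64 + h) (m(h) = -8*(h - 64)*(h + h) = -8*(-64 + h)*2*h = -16*h*(-64 + h))
-m(l(u, d)) = -16*(-7)*(64 - 1*(-7)) = -16*(-7)*(64 + 7) = -16*(-7)*71 = -1*(-7952) = 7952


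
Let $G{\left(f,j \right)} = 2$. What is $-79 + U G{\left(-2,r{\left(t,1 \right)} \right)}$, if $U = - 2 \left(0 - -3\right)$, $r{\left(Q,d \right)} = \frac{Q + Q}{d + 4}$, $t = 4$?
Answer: $-91$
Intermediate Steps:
$r{\left(Q,d \right)} = \frac{2 Q}{4 + d}$
$U = -6$ ($U = - 2 \left(0 + 3\right) = \left(-2\right) 3 = -6$)
$-79 + U G{\left(-2,r{\left(t,1 \right)} \right)} = -79 - 12 = -91$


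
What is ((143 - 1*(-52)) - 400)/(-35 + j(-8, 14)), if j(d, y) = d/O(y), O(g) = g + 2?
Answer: 410/71 ≈ 5.7747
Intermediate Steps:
O(g) = 2 + g
j(d, y) = d/(2 + y)
((143 - 1*(-52)) - 400)/(-35 + j(-8, 14)) = ((143 - 1*(-52)) - 400)/(-35 - 8/(2 + 14)) = ((143 + 52) - 400)/(-35 - 8/16) = (195 - 400)/(-35 - 8*1/16) = -205/(-35 - ½) = -205/(-71/2) = -205*(-2/71) = 410/71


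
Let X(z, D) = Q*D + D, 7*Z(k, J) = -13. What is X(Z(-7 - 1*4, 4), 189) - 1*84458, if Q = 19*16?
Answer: -26813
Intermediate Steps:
Q = 304
Z(k, J) = -13/7 (Z(k, J) = (⅐)*(-13) = -13/7)
X(z, D) = 305*D (X(z, D) = 304*D + D = 305*D)
X(Z(-7 - 1*4, 4), 189) - 1*84458 = 305*189 - 1*84458 = 57645 - 84458 = -26813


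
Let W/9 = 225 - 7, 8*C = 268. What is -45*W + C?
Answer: -176513/2 ≈ -88257.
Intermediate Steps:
C = 67/2 (C = (⅛)*268 = 67/2 ≈ 33.500)
W = 1962 (W = 9*(225 - 7) = 9*218 = 1962)
-45*W + C = -45*1962 + 67/2 = -88290 + 67/2 = -176513/2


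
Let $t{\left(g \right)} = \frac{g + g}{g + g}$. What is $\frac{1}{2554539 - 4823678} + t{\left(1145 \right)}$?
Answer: $\frac{2269138}{2269139} \approx 1.0$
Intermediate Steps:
$t{\left(g \right)} = 1$ ($t{\left(g \right)} = \frac{2 g}{2 g} = 2 g \frac{1}{2 g} = 1$)
$\frac{1}{2554539 - 4823678} + t{\left(1145 \right)} = \frac{1}{2554539 - 4823678} + 1 = \frac{1}{-2269139} + 1 = - \frac{1}{2269139} + 1 = \frac{2269138}{2269139}$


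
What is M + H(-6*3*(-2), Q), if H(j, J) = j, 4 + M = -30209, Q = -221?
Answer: -30177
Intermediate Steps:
M = -30213 (M = -4 - 30209 = -30213)
M + H(-6*3*(-2), Q) = -30213 - 6*3*(-2) = -30213 - 18*(-2) = -30213 + 36 = -30177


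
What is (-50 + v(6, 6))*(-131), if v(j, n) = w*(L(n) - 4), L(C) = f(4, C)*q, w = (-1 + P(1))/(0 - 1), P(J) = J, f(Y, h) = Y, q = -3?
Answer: 6550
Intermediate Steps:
w = 0 (w = (-1 + 1)/(0 - 1) = 0/(-1) = 0*(-1) = 0)
L(C) = -12 (L(C) = 4*(-3) = -12)
v(j, n) = 0 (v(j, n) = 0*(-12 - 4) = 0*(-16) = 0)
(-50 + v(6, 6))*(-131) = (-50 + 0)*(-131) = -50*(-131) = 6550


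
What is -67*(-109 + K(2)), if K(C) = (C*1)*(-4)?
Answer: 7839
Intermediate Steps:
K(C) = -4*C (K(C) = C*(-4) = -4*C)
-67*(-109 + K(2)) = -67*(-109 - 4*2) = -67*(-109 - 8) = -67*(-117) = 7839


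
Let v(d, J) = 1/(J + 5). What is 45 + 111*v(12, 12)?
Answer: 876/17 ≈ 51.529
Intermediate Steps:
v(d, J) = 1/(5 + J)
45 + 111*v(12, 12) = 45 + 111/(5 + 12) = 45 + 111/17 = 876/17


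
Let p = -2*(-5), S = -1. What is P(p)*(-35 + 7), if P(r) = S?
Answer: 28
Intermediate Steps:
p = 10
P(r) = -1
P(p)*(-35 + 7) = -(-35 + 7) = -1*(-28) = 28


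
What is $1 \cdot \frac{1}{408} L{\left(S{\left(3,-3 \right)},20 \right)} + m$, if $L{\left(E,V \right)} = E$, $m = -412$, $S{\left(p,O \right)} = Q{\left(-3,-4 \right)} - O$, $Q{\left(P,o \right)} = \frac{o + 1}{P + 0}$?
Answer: $- \frac{42023}{102} \approx -411.99$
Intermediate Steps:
$Q{\left(P,o \right)} = \frac{1 + o}{P}$
$S{\left(p,O \right)} = 1 - O$ ($S{\left(p,O \right)} = \frac{1 - 4}{-3} - O = \left(- \frac{1}{3}\right) \left(-3\right) - O = 1 - O$)
$1 \cdot \frac{1}{408} L{\left(S{\left(3,-3 \right)},20 \right)} + m = 1 \cdot \frac{1}{408} \left(1 - -3\right) - 412 = 1 \cdot \frac{1}{408} \left(1 + 3\right) - 412 = \frac{1}{408} \cdot 4 - 412 = \frac{1}{102} - 412 = - \frac{42023}{102}$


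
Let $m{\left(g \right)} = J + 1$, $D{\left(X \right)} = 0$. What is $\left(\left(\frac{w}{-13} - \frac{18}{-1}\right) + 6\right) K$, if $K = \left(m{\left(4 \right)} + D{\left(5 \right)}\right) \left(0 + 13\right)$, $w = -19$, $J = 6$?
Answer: $2317$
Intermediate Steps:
$m{\left(g \right)} = 7$ ($m{\left(g \right)} = 6 + 1 = 7$)
$K = 91$ ($K = \left(7 + 0\right) \left(0 + 13\right) = 7 \cdot 13 = 91$)
$\left(\left(\frac{w}{-13} - \frac{18}{-1}\right) + 6\right) K = \left(\left(- \frac{19}{-13} - \frac{18}{-1}\right) + 6\right) 91 = \left(\left(\left(-19\right) \left(- \frac{1}{13}\right) - -18\right) + 6\right) 91 = \left(\left(\frac{19}{13} + 18\right) + 6\right) 91 = \left(\frac{253}{13} + 6\right) 91 = \frac{331}{13} \cdot 91 = 2317$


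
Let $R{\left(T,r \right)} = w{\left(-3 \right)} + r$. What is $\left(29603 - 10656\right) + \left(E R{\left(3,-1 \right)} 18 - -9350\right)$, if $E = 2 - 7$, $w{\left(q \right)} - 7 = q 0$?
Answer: $27757$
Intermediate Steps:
$w{\left(q \right)} = 7$ ($w{\left(q \right)} = 7 + q 0 = 7 + 0 = 7$)
$R{\left(T,r \right)} = 7 + r$
$E = -5$ ($E = 2 - 7 = -5$)
$\left(29603 - 10656\right) + \left(E R{\left(3,-1 \right)} 18 - -9350\right) = \left(29603 - 10656\right) + \left(- 5 \left(7 - 1\right) 18 - -9350\right) = 18947 + \left(\left(-5\right) 6 \cdot 18 + 9350\right) = 18947 + \left(\left(-30\right) 18 + 9350\right) = 18947 + \left(-540 + 9350\right) = 18947 + 8810 = 27757$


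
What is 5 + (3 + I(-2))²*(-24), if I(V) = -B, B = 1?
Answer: -91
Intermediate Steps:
I(V) = -1 (I(V) = -1*1 = -1)
5 + (3 + I(-2))²*(-24) = 5 + (3 - 1)²*(-24) = 5 + 2²*(-24) = 5 + 4*(-24) = 5 - 96 = -91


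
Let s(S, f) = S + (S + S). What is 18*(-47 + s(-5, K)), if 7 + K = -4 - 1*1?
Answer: -1116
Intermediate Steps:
K = -12 (K = -7 + (-4 - 1*1) = -7 + (-4 - 1) = -7 - 5 = -12)
s(S, f) = 3*S (s(S, f) = S + 2*S = 3*S)
18*(-47 + s(-5, K)) = 18*(-47 + 3*(-5)) = 18*(-47 - 15) = 18*(-62) = -1116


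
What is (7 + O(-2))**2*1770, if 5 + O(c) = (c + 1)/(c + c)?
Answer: 71685/8 ≈ 8960.6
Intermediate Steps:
O(c) = -5 + (1 + c)/(2*c) (O(c) = -5 + (c + 1)/(c + c) = -5 + (1 + c)/((2*c)) = -5 + (1 + c)*(1/(2*c)) = -5 + (1 + c)/(2*c))
(7 + O(-2))**2*1770 = (7 + (1/2)*(1 - 9*(-2))/(-2))**2*1770 = (7 + (1/2)*(-1/2)*(1 + 18))**2*1770 = (7 + (1/2)*(-1/2)*19)**2*1770 = (7 - 19/4)**2*1770 = (9/4)**2*1770 = (81/16)*1770 = 71685/8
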